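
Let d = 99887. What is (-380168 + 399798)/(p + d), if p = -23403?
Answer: 9815/38242 ≈ 0.25665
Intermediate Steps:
(-380168 + 399798)/(p + d) = (-380168 + 399798)/(-23403 + 99887) = 19630/76484 = 19630*(1/76484) = 9815/38242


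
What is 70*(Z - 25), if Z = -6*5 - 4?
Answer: -4130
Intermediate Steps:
Z = -34 (Z = -30 - 4 = -34)
70*(Z - 25) = 70*(-34 - 25) = 70*(-59) = -4130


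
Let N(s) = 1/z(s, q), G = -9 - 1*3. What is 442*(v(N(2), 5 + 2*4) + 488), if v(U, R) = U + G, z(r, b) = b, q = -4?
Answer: 420563/2 ≈ 2.1028e+5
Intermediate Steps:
G = -12 (G = -9 - 3 = -12)
N(s) = -1/4 (N(s) = 1/(-4) = -1/4)
v(U, R) = -12 + U (v(U, R) = U - 12 = -12 + U)
442*(v(N(2), 5 + 2*4) + 488) = 442*((-12 - 1/4) + 488) = 442*(-49/4 + 488) = 442*(1903/4) = 420563/2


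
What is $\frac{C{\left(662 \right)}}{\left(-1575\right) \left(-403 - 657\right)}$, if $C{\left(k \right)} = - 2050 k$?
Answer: $- \frac{13571}{16695} \approx -0.81288$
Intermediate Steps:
$\frac{C{\left(662 \right)}}{\left(-1575\right) \left(-403 - 657\right)} = \frac{\left(-2050\right) 662}{\left(-1575\right) \left(-403 - 657\right)} = - \frac{1357100}{\left(-1575\right) \left(-1060\right)} = - \frac{1357100}{1669500} = \left(-1357100\right) \frac{1}{1669500} = - \frac{13571}{16695}$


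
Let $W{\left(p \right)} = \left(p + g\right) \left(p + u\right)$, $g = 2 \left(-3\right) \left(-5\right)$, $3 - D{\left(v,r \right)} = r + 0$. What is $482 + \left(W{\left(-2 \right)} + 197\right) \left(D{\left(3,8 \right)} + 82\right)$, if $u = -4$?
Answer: $2715$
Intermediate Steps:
$D{\left(v,r \right)} = 3 - r$ ($D{\left(v,r \right)} = 3 - \left(r + 0\right) = 3 - r$)
$g = 30$ ($g = \left(-6\right) \left(-5\right) = 30$)
$W{\left(p \right)} = \left(-4 + p\right) \left(30 + p\right)$ ($W{\left(p \right)} = \left(p + 30\right) \left(p - 4\right) = \left(30 + p\right) \left(-4 + p\right) = \left(-4 + p\right) \left(30 + p\right)$)
$482 + \left(W{\left(-2 \right)} + 197\right) \left(D{\left(3,8 \right)} + 82\right) = 482 + \left(\left(-120 + \left(-2\right)^{2} + 26 \left(-2\right)\right) + 197\right) \left(\left(3 - 8\right) + 82\right) = 482 + \left(\left(-120 + 4 - 52\right) + 197\right) \left(\left(3 - 8\right) + 82\right) = 482 + \left(-168 + 197\right) \left(-5 + 82\right) = 482 + 29 \cdot 77 = 482 + 2233 = 2715$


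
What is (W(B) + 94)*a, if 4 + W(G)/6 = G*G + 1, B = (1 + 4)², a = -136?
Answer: -520336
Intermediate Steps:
B = 25 (B = 5² = 25)
W(G) = -18 + 6*G² (W(G) = -24 + 6*(G*G + 1) = -24 + 6*(G² + 1) = -24 + 6*(1 + G²) = -24 + (6 + 6*G²) = -18 + 6*G²)
(W(B) + 94)*a = ((-18 + 6*25²) + 94)*(-136) = ((-18 + 6*625) + 94)*(-136) = ((-18 + 3750) + 94)*(-136) = (3732 + 94)*(-136) = 3826*(-136) = -520336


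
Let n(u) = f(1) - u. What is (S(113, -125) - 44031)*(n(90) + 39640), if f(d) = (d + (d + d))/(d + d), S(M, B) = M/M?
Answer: -1741452545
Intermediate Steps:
S(M, B) = 1
f(d) = 3/2 (f(d) = (d + 2*d)/((2*d)) = (3*d)*(1/(2*d)) = 3/2)
n(u) = 3/2 - u
(S(113, -125) - 44031)*(n(90) + 39640) = (1 - 44031)*((3/2 - 1*90) + 39640) = -44030*((3/2 - 90) + 39640) = -44030*(-177/2 + 39640) = -44030*79103/2 = -1741452545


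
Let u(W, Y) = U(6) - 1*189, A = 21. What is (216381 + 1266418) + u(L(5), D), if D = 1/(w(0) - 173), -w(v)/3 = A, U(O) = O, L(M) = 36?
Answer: 1482616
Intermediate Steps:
w(v) = -63 (w(v) = -3*21 = -63)
D = -1/236 (D = 1/(-63 - 173) = 1/(-236) = -1/236 ≈ -0.0042373)
u(W, Y) = -183 (u(W, Y) = 6 - 1*189 = 6 - 189 = -183)
(216381 + 1266418) + u(L(5), D) = (216381 + 1266418) - 183 = 1482799 - 183 = 1482616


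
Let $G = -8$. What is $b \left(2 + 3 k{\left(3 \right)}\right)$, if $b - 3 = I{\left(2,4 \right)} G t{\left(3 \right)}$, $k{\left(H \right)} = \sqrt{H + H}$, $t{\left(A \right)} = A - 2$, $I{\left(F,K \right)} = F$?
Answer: $-26 - 39 \sqrt{6} \approx -121.53$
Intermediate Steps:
$t{\left(A \right)} = -2 + A$ ($t{\left(A \right)} = A - 2 = -2 + A$)
$k{\left(H \right)} = \sqrt{2} \sqrt{H}$ ($k{\left(H \right)} = \sqrt{2 H} = \sqrt{2} \sqrt{H}$)
$b = -13$ ($b = 3 + 2 \left(-8\right) \left(-2 + 3\right) = 3 - 16 = -13$)
$b \left(2 + 3 k{\left(3 \right)}\right) = - 13 \left(2 + 3 \sqrt{2} \sqrt{3}\right) = - 13 \left(2 + 3 \sqrt{6}\right) = -26 - 39 \sqrt{6}$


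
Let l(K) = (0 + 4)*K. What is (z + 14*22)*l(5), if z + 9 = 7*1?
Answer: 6120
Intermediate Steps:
z = -2 (z = -9 + 7*1 = -9 + 7 = -2)
l(K) = 4*K
(z + 14*22)*l(5) = (-2 + 14*22)*(4*5) = (-2 + 308)*20 = 306*20 = 6120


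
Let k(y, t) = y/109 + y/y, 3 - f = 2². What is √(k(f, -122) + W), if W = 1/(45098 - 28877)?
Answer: √3097651261953/1768089 ≈ 0.99543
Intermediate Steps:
W = 1/16221 ≈ 6.1648e-5
f = -1 (f = 3 - 1*2² = 3 - 1*4 = 3 - 4 = -1)
k(y, t) = 1 + y/109 (k(y, t) = y*(1/109) + 1 = y/109 + 1 = 1 + y/109)
√(k(f, -122) + W) = √((1 + (1/109)*(-1)) + 1/16221) = √((1 - 1/109) + 1/16221) = √(108/109 + 1/16221) = √(1751977/1768089) = √3097651261953/1768089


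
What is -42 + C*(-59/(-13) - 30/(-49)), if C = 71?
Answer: 206197/637 ≈ 323.70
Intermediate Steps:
-42 + C*(-59/(-13) - 30/(-49)) = -42 + 71*(-59/(-13) - 30/(-49)) = -42 + 71*(-59*(-1/13) - 30*(-1/49)) = -42 + 71*(59/13 + 30/49) = -42 + 71*(3281/637) = -42 + 232951/637 = 206197/637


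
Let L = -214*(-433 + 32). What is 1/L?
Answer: 1/85814 ≈ 1.1653e-5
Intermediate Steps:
L = 85814 (L = -214*(-401) = 85814)
1/L = 1/85814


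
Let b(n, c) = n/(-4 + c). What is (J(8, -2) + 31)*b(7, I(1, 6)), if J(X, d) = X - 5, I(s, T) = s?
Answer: -238/3 ≈ -79.333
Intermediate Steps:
J(X, d) = -5 + X
b(n, c) = n/(-4 + c)
(J(8, -2) + 31)*b(7, I(1, 6)) = ((-5 + 8) + 31)*(7/(-4 + 1)) = (3 + 31)*(7/(-3)) = 34*(7*(-1/3)) = 34*(-7/3) = -238/3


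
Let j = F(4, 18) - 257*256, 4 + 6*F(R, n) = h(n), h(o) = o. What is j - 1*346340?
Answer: -1236389/3 ≈ -4.1213e+5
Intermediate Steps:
F(R, n) = -2/3 + n/6
j = -197369/3 (j = (-2/3 + (1/6)*18) - 257*256 = (-2/3 + 3) - 65792 = 7/3 - 65792 = -197369/3 ≈ -65790.)
j - 1*346340 = -197369/3 - 1*346340 = -197369/3 - 346340 = -1236389/3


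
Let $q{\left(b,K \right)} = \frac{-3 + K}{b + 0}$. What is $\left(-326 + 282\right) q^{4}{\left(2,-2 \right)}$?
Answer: $- \frac{6875}{4} \approx -1718.8$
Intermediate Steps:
$q{\left(b,K \right)} = \frac{-3 + K}{b}$
$\left(-326 + 282\right) q^{4}{\left(2,-2 \right)} = \left(-326 + 282\right) \left(\frac{-3 - 2}{2}\right)^{4} = - 44 \left(\frac{1}{2} \left(-5\right)\right)^{4} = - 44 \left(- \frac{5}{2}\right)^{4} = \left(-44\right) \frac{625}{16} = - \frac{6875}{4}$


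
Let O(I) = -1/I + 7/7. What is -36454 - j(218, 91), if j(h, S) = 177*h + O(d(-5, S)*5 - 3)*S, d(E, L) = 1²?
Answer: -150171/2 ≈ -75086.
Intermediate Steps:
d(E, L) = 1
O(I) = 1 - 1/I (O(I) = -1/I + 7*(⅐) = -1/I + 1 = 1 - 1/I)
j(h, S) = S/2 + 177*h (j(h, S) = 177*h + ((-1 + (1*5 - 3))/(1*5 - 3))*S = 177*h + ((-1 + (5 - 3))/(5 - 3))*S = 177*h + ((-1 + 2)/2)*S = 177*h + ((½)*1)*S = 177*h + S/2 = S/2 + 177*h)
-36454 - j(218, 91) = -36454 - ((½)*91 + 177*218) = -36454 - (91/2 + 38586) = -36454 - 1*77263/2 = -36454 - 77263/2 = -150171/2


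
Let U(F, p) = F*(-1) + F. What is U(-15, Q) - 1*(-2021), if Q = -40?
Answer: 2021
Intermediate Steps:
U(F, p) = 0 (U(F, p) = -F + F = 0)
U(-15, Q) - 1*(-2021) = 0 - 1*(-2021) = 0 + 2021 = 2021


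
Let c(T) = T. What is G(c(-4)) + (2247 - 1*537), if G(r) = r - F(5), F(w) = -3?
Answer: 1709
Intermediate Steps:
G(r) = 3 + r (G(r) = r - 1*(-3) = r + 3 = 3 + r)
G(c(-4)) + (2247 - 1*537) = (3 - 4) + (2247 - 1*537) = -1 + (2247 - 537) = -1 + 1710 = 1709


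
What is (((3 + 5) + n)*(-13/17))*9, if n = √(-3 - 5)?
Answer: -936/17 - 234*I*√2/17 ≈ -55.059 - 19.466*I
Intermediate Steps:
n = 2*I*√2 (n = √(-8) = 2*I*√2 ≈ 2.8284*I)
(((3 + 5) + n)*(-13/17))*9 = (((3 + 5) + 2*I*√2)*(-13/17))*9 = ((8 + 2*I*√2)*(-13*1/17))*9 = ((8 + 2*I*√2)*(-13/17))*9 = (-104/17 - 26*I*√2/17)*9 = -936/17 - 234*I*√2/17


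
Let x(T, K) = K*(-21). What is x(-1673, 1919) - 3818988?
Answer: -3859287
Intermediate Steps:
x(T, K) = -21*K
x(-1673, 1919) - 3818988 = -21*1919 - 3818988 = -40299 - 3818988 = -3859287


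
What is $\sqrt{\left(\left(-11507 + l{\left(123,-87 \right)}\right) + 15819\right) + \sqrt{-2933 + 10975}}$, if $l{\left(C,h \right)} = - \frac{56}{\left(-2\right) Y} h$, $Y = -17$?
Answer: $\frac{\sqrt{1287580 + 289 \sqrt{8042}}}{17} \approx 67.416$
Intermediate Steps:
$l{\left(C,h \right)} = - \frac{28 h}{17}$ ($l{\left(C,h \right)} = - \frac{56}{\left(-2\right) \left(-17\right)} h = - \frac{56}{34} h = \left(-56\right) \frac{1}{34} h = - \frac{28 h}{17}$)
$\sqrt{\left(\left(-11507 + l{\left(123,-87 \right)}\right) + 15819\right) + \sqrt{-2933 + 10975}} = \sqrt{\left(\left(-11507 - - \frac{2436}{17}\right) + 15819\right) + \sqrt{-2933 + 10975}} = \sqrt{\left(\left(-11507 + \frac{2436}{17}\right) + 15819\right) + \sqrt{8042}} = \sqrt{\left(- \frac{193183}{17} + 15819\right) + \sqrt{8042}} = \sqrt{\frac{75740}{17} + \sqrt{8042}}$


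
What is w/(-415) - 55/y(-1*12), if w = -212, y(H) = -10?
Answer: 4989/830 ≈ 6.0108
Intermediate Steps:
w/(-415) - 55/y(-1*12) = -212/(-415) - 55/(-10) = -212*(-1/415) - 55*(-⅒) = 212/415 + 11/2 = 4989/830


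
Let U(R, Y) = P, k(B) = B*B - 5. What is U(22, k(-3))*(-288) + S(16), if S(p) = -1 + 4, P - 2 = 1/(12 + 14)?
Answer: -7593/13 ≈ -584.08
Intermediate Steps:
k(B) = -5 + B² (k(B) = B² - 5 = -5 + B²)
P = 53/26 (P = 2 + 1/(12 + 14) = 2 + 1/26 = 53/26 ≈ 2.0385)
U(R, Y) = 53/26
S(p) = 3
U(22, k(-3))*(-288) + S(16) = (53/26)*(-288) + 3 = -7632/13 + 3 = -7593/13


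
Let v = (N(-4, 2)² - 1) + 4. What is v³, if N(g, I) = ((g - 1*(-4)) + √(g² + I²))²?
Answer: 65450827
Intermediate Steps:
N(g, I) = (4 + g + √(I² + g²))² (N(g, I) = ((g + 4) + √(I² + g²))² = ((4 + g) + √(I² + g²))² = (4 + g + √(I² + g²))²)
v = 403 (v = (((4 - 4 + √(2² + (-4)²))²)² - 1) + 4 = (((4 - 4 + √(4 + 16))²)² - 1) + 4 = (((4 - 4 + √20)²)² - 1) + 4 = (((4 - 4 + 2*√5)²)² - 1) + 4 = (((2*√5)²)² - 1) + 4 = (20² - 1) + 4 = (400 - 1) + 4 = 399 + 4 = 403)
v³ = 403³ = 65450827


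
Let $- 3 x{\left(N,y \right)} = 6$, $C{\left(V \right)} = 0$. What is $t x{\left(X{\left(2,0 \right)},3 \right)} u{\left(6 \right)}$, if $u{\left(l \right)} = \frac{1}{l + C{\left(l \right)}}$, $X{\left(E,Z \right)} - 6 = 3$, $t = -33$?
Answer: $11$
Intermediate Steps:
$X{\left(E,Z \right)} = 9$ ($X{\left(E,Z \right)} = 6 + 3 = 9$)
$x{\left(N,y \right)} = -2$ ($x{\left(N,y \right)} = \left(- \frac{1}{3}\right) 6 = -2$)
$u{\left(l \right)} = \frac{1}{l}$ ($u{\left(l \right)} = \frac{1}{l + 0} = \frac{1}{l}$)
$t x{\left(X{\left(2,0 \right)},3 \right)} u{\left(6 \right)} = \frac{\left(-33\right) \left(-2\right)}{6} = 66 \cdot \frac{1}{6} = 11$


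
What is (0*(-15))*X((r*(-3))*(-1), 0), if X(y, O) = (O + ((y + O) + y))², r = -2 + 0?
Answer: 0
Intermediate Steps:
r = -2
X(y, O) = (2*O + 2*y)² (X(y, O) = (O + ((O + y) + y))² = (O + (O + 2*y))² = (2*O + 2*y)²)
(0*(-15))*X((r*(-3))*(-1), 0) = (0*(-15))*(4*(0 - 2*(-3)*(-1))²) = 0*(4*(0 + 6*(-1))²) = 0*(4*(0 - 6)²) = 0*(4*(-6)²) = 0*(4*36) = 0*144 = 0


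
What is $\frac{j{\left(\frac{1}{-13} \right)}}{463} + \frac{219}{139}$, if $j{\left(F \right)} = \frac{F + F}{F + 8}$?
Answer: $\frac{10443613}{6628771} \approx 1.5755$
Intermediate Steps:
$j{\left(F \right)} = \frac{2 F}{8 + F}$
$\frac{j{\left(\frac{1}{-13} \right)}}{463} + \frac{219}{139} = \frac{2 \frac{1}{-13} \frac{1}{8 + \frac{1}{-13}}}{463} + \frac{219}{139} = 2 \left(- \frac{1}{13}\right) \frac{1}{8 - \frac{1}{13}} \cdot \frac{1}{463} + 219 \cdot \frac{1}{139} = 2 \left(- \frac{1}{13}\right) \frac{1}{\frac{103}{13}} \cdot \frac{1}{463} + \frac{219}{139} = 2 \left(- \frac{1}{13}\right) \frac{13}{103} \cdot \frac{1}{463} + \frac{219}{139} = \left(- \frac{2}{103}\right) \frac{1}{463} + \frac{219}{139} = - \frac{2}{47689} + \frac{219}{139} = \frac{10443613}{6628771}$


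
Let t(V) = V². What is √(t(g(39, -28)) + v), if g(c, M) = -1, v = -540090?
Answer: I*√540089 ≈ 734.91*I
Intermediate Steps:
√(t(g(39, -28)) + v) = √((-1)² - 540090) = √(1 - 540090) = √(-540089) = I*√540089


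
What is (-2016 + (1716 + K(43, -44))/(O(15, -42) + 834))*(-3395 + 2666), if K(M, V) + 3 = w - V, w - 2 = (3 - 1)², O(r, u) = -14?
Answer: 29361933/20 ≈ 1.4681e+6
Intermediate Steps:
w = 6 (w = 2 + (3 - 1)² = 2 + 2² = 2 + 4 = 6)
K(M, V) = 3 - V (K(M, V) = -3 + (6 - V) = 3 - V)
(-2016 + (1716 + K(43, -44))/(O(15, -42) + 834))*(-3395 + 2666) = (-2016 + (1716 + (3 - 1*(-44)))/(-14 + 834))*(-3395 + 2666) = (-2016 + (1716 + (3 + 44))/820)*(-729) = (-2016 + (1716 + 47)*(1/820))*(-729) = (-2016 + 1763*(1/820))*(-729) = (-2016 + 43/20)*(-729) = -40277/20*(-729) = 29361933/20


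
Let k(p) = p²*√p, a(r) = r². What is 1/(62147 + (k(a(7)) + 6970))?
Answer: 1/85924 ≈ 1.1638e-5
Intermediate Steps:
k(p) = p^(5/2)
1/(62147 + (k(a(7)) + 6970)) = 1/(62147 + ((7²)^(5/2) + 6970)) = 1/(62147 + (49^(5/2) + 6970)) = 1/(62147 + (16807 + 6970)) = 1/(62147 + 23777) = 1/85924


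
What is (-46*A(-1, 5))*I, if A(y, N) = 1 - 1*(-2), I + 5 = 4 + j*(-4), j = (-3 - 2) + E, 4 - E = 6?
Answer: -3726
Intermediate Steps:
E = -2 (E = 4 - 1*6 = 4 - 6 = -2)
j = -7 (j = (-3 - 2) - 2 = -5 - 2 = -7)
I = 27 (I = -5 + (4 - 7*(-4)) = -5 + (4 + 28) = -5 + 32 = 27)
A(y, N) = 3 (A(y, N) = 1 + 2 = 3)
(-46*A(-1, 5))*I = -46*3*27 = -138*27 = -3726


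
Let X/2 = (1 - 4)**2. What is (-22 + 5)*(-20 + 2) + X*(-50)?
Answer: -594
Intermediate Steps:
X = 18 (X = 2*(1 - 4)**2 = 2*(-3)**2 = 2*9 = 18)
(-22 + 5)*(-20 + 2) + X*(-50) = (-22 + 5)*(-20 + 2) + 18*(-50) = -17*(-18) - 900 = 306 - 900 = -594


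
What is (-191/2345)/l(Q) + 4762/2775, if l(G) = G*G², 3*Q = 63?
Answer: 6894402551/4017653325 ≈ 1.7160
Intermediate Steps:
Q = 21 (Q = (⅓)*63 = 21)
l(G) = G³
(-191/2345)/l(Q) + 4762/2775 = (-191/2345)/(21³) + 4762/2775 = -191*1/2345/9261 + 4762*(1/2775) = -191/2345*1/9261 + 4762/2775 = -191/21717045 + 4762/2775 = 6894402551/4017653325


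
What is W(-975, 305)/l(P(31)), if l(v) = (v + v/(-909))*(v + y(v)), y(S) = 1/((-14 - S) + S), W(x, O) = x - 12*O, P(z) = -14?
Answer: -4213215/178876 ≈ -23.554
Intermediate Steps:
y(S) = -1/14 (y(S) = 1/(-14) = -1/14)
l(v) = 908*v*(-1/14 + v)/909 (l(v) = (v + v/(-909))*(v - 1/14) = (v + v*(-1/909))*(-1/14 + v) = (v - v/909)*(-1/14 + v) = (908*v/909)*(-1/14 + v) = 908*v*(-1/14 + v)/909)
W(-975, 305)/l(P(31)) = (-975 - 12*305)/(((454/6363)*(-14)*(-1 + 14*(-14)))) = (-975 - 3660)/(((454/6363)*(-14)*(-1 - 196))) = -4635/((454/6363)*(-14)*(-197)) = -4635/178876/909 = -4635*909/178876 = -4213215/178876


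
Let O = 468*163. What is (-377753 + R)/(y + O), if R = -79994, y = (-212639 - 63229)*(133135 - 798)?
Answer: 457747/36507467232 ≈ 1.2538e-5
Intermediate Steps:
O = 76284
y = -36507543516 (y = -275868*132337 = -36507543516)
(-377753 + R)/(y + O) = (-377753 - 79994)/(-36507543516 + 76284) = -457747/(-36507467232) = -457747*(-1/36507467232) = 457747/36507467232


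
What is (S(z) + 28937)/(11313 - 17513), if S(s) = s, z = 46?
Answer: -28983/6200 ≈ -4.6747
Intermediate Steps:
(S(z) + 28937)/(11313 - 17513) = (46 + 28937)/(11313 - 17513) = 28983/(-6200) = 28983*(-1/6200) = -28983/6200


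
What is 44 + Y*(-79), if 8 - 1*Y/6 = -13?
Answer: -9910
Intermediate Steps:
Y = 126 (Y = 48 - 6*(-13) = 48 + 78 = 126)
44 + Y*(-79) = 44 + 126*(-79) = 44 - 9954 = -9910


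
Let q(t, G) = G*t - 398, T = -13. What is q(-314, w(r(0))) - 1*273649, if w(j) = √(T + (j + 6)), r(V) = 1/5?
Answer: -274047 - 314*I*√170/5 ≈ -2.7405e+5 - 818.81*I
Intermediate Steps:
r(V) = ⅕
w(j) = √(-7 + j) (w(j) = √(-13 + (j + 6)) = √(-13 + (6 + j)) = √(-7 + j))
q(t, G) = -398 + G*t
q(-314, w(r(0))) - 1*273649 = (-398 + √(-7 + ⅕)*(-314)) - 1*273649 = (-398 + √(-34/5)*(-314)) - 273649 = (-398 + (I*√170/5)*(-314)) - 273649 = (-398 - 314*I*√170/5) - 273649 = -274047 - 314*I*√170/5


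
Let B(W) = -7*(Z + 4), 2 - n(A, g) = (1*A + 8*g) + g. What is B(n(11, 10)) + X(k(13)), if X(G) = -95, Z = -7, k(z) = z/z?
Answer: -74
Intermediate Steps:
k(z) = 1
n(A, g) = 2 - A - 9*g (n(A, g) = 2 - ((1*A + 8*g) + g) = 2 - ((A + 8*g) + g) = 2 - (A + 9*g) = 2 + (-A - 9*g) = 2 - A - 9*g)
B(W) = 21 (B(W) = -7*(-7 + 4) = -7*(-3) = 21)
B(n(11, 10)) + X(k(13)) = 21 - 95 = -74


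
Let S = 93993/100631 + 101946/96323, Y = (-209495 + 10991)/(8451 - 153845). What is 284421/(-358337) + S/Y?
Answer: 247534785496037707/371888693654440956 ≈ 0.66562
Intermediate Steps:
Y = 99252/72697 (Y = -198504/(-145394) = -198504*(-1/145394) = 99252/72697 ≈ 1.3653)
S = 19312615665/9693079813 (S = 93993*(1/100631) + 101946*(1/96323) = 93993/100631 + 101946/96323 = 19312615665/9693079813 ≈ 1.9924)
284421/(-358337) + S/Y = 284421/(-358337) + 19312615665/(9693079813*(99252/72697)) = 284421*(-1/358337) + (19312615665/9693079813)*(72697/99252) = -284421/358337 + 155996580110945/106895284177764 = 247534785496037707/371888693654440956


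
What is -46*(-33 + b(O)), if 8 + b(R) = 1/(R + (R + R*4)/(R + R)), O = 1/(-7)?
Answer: 61594/33 ≈ 1866.5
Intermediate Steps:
O = -1/7 ≈ -0.14286
b(R) = -8 + 1/(5/2 + R) (b(R) = -8 + 1/(R + (R + R*4)/(R + R)) = -8 + 1/(R + (R + 4*R)/((2*R))) = -8 + 1/(R + (5*R)*(1/(2*R))) = -8 + 1/(R + 5/2) = -8 + 1/(5/2 + R))
-46*(-33 + b(O)) = -46*(-33 + 2*(-19 - 8*(-1/7))/(5 + 2*(-1/7))) = -46*(-33 + 2*(-19 + 8/7)/(5 - 2/7)) = -46*(-33 + 2*(-125/7)/(33/7)) = -46*(-33 + 2*(7/33)*(-125/7)) = -46*(-33 - 250/33) = -46*(-1339/33) = 61594/33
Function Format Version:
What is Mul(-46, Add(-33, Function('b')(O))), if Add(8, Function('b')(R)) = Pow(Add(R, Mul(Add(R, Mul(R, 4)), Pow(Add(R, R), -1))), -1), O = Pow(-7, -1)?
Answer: Rational(61594, 33) ≈ 1866.5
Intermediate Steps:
O = Rational(-1, 7) ≈ -0.14286
Function('b')(R) = Add(-8, Pow(Add(Rational(5, 2), R), -1)) (Function('b')(R) = Add(-8, Pow(Add(R, Mul(Add(R, Mul(R, 4)), Pow(Add(R, R), -1))), -1)) = Add(-8, Pow(Add(R, Mul(Add(R, Mul(4, R)), Pow(Mul(2, R), -1))), -1)) = Add(-8, Pow(Add(R, Mul(Mul(5, R), Mul(Rational(1, 2), Pow(R, -1)))), -1)) = Add(-8, Pow(Add(R, Rational(5, 2)), -1)) = Add(-8, Pow(Add(Rational(5, 2), R), -1)))
Mul(-46, Add(-33, Function('b')(O))) = Mul(-46, Add(-33, Mul(2, Pow(Add(5, Mul(2, Rational(-1, 7))), -1), Add(-19, Mul(-8, Rational(-1, 7)))))) = Mul(-46, Add(-33, Mul(2, Pow(Add(5, Rational(-2, 7)), -1), Add(-19, Rational(8, 7))))) = Mul(-46, Add(-33, Mul(2, Pow(Rational(33, 7), -1), Rational(-125, 7)))) = Mul(-46, Add(-33, Mul(2, Rational(7, 33), Rational(-125, 7)))) = Mul(-46, Add(-33, Rational(-250, 33))) = Mul(-46, Rational(-1339, 33)) = Rational(61594, 33)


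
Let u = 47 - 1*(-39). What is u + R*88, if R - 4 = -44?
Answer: -3434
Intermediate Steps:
R = -40 (R = 4 - 44 = -40)
u = 86 (u = 47 + 39 = 86)
u + R*88 = 86 - 40*88 = 86 - 3520 = -3434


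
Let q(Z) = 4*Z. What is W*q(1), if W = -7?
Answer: -28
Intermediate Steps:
W*q(1) = -28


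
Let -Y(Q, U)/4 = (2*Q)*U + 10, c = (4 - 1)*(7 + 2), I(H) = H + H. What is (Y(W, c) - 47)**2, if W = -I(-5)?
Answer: 5049009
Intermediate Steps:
I(H) = 2*H
W = 10 (W = -2*(-5) = -1*(-10) = 10)
c = 27 (c = 3*9 = 27)
Y(Q, U) = -40 - 8*Q*U (Y(Q, U) = -4*((2*Q)*U + 10) = -4*(2*Q*U + 10) = -4*(10 + 2*Q*U) = -40 - 8*Q*U)
(Y(W, c) - 47)**2 = ((-40 - 8*10*27) - 47)**2 = ((-40 - 2160) - 47)**2 = (-2200 - 47)**2 = (-2247)**2 = 5049009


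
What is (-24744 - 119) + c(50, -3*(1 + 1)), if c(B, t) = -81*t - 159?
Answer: -24536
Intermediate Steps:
c(B, t) = -159 - 81*t
(-24744 - 119) + c(50, -3*(1 + 1)) = (-24744 - 119) + (-159 - (-243)*(1 + 1)) = -24863 + (-159 - (-243)*2) = -24863 + (-159 - 81*(-6)) = -24863 + (-159 + 486) = -24863 + 327 = -24536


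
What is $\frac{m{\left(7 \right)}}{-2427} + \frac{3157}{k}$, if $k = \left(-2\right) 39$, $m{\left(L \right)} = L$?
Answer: $- \frac{2554195}{63102} \approx -40.477$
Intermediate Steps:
$k = -78$
$\frac{m{\left(7 \right)}}{-2427} + \frac{3157}{k} = \frac{7}{-2427} + \frac{3157}{-78} = 7 \left(- \frac{1}{2427}\right) + 3157 \left(- \frac{1}{78}\right) = - \frac{7}{2427} - \frac{3157}{78} = - \frac{2554195}{63102}$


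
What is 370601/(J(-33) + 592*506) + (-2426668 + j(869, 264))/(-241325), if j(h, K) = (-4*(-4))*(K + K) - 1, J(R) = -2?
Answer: 1302101419/115662246 ≈ 11.258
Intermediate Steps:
j(h, K) = -1 + 32*K (j(h, K) = 16*(2*K) - 1 = 32*K - 1 = -1 + 32*K)
370601/(J(-33) + 592*506) + (-2426668 + j(869, 264))/(-241325) = 370601/(-2 + 592*506) + (-2426668 + (-1 + 32*264))/(-241325) = 370601/(-2 + 299552) + (-2426668 + (-1 + 8448))*(-1/241325) = 370601/299550 + (-2426668 + 8447)*(-1/241325) = 370601*(1/299550) - 2418221*(-1/241325) = 370601/299550 + 2418221/241325 = 1302101419/115662246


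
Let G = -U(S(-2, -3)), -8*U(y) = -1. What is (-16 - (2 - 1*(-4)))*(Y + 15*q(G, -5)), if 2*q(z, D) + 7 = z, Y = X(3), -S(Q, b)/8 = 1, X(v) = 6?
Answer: 8349/8 ≈ 1043.6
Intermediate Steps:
S(Q, b) = -8 (S(Q, b) = -8*1 = -8)
U(y) = ⅛ (U(y) = -⅛*(-1) = ⅛)
G = -⅛ (G = -1*⅛ = -⅛ ≈ -0.12500)
Y = 6
q(z, D) = -7/2 + z/2
(-16 - (2 - 1*(-4)))*(Y + 15*q(G, -5)) = (-16 - (2 - 1*(-4)))*(6 + 15*(-7/2 + (½)*(-⅛))) = (-16 - (2 + 4))*(6 + 15*(-7/2 - 1/16)) = (-16 - 1*6)*(6 + 15*(-57/16)) = (-16 - 6)*(6 - 855/16) = -22*(-759/16) = 8349/8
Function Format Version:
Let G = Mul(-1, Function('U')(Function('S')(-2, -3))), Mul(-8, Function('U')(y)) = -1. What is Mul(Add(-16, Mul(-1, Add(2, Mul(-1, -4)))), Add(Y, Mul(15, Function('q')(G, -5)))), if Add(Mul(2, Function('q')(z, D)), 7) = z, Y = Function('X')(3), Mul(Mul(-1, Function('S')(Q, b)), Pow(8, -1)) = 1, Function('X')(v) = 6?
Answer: Rational(8349, 8) ≈ 1043.6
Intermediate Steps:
Function('S')(Q, b) = -8 (Function('S')(Q, b) = Mul(-8, 1) = -8)
Function('U')(y) = Rational(1, 8) (Function('U')(y) = Mul(Rational(-1, 8), -1) = Rational(1, 8))
G = Rational(-1, 8) (G = Mul(-1, Rational(1, 8)) = Rational(-1, 8) ≈ -0.12500)
Y = 6
Function('q')(z, D) = Add(Rational(-7, 2), Mul(Rational(1, 2), z))
Mul(Add(-16, Mul(-1, Add(2, Mul(-1, -4)))), Add(Y, Mul(15, Function('q')(G, -5)))) = Mul(Add(-16, Mul(-1, Add(2, Mul(-1, -4)))), Add(6, Mul(15, Add(Rational(-7, 2), Mul(Rational(1, 2), Rational(-1, 8)))))) = Mul(Add(-16, Mul(-1, Add(2, 4))), Add(6, Mul(15, Add(Rational(-7, 2), Rational(-1, 16))))) = Mul(Add(-16, Mul(-1, 6)), Add(6, Mul(15, Rational(-57, 16)))) = Mul(Add(-16, -6), Add(6, Rational(-855, 16))) = Mul(-22, Rational(-759, 16)) = Rational(8349, 8)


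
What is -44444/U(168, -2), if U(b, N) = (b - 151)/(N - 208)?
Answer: 9333240/17 ≈ 5.4901e+5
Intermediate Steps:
U(b, N) = (-151 + b)/(-208 + N)
-44444/U(168, -2) = -44444*(-208 - 2)/(-151 + 168) = -44444/(17/(-210)) = -44444/((-1/210*17)) = -44444/(-17/210) = -44444*(-210/17) = 9333240/17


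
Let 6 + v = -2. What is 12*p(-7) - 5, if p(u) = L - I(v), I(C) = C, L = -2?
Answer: 67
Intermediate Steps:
v = -8 (v = -6 - 2 = -8)
p(u) = 6 (p(u) = -2 - 1*(-8) = -2 + 8 = 6)
12*p(-7) - 5 = 12*6 - 5 = 72 - 5 = 67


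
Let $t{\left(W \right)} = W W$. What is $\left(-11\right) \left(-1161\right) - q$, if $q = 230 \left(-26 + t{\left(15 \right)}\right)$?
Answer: $-32999$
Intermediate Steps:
$t{\left(W \right)} = W^{2}$
$q = 45770$ ($q = 230 \left(-26 + 15^{2}\right) = 230 \left(-26 + 225\right) = 230 \cdot 199 = 45770$)
$\left(-11\right) \left(-1161\right) - q = \left(-11\right) \left(-1161\right) - 45770 = 12771 - 45770 = -32999$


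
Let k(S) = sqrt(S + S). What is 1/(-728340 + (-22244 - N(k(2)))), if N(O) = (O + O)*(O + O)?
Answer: -1/750600 ≈ -1.3323e-6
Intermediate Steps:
k(S) = sqrt(2)*sqrt(S) (k(S) = sqrt(2*S) = sqrt(2)*sqrt(S))
N(O) = 4*O**2 (N(O) = (2*O)*(2*O) = 4*O**2)
1/(-728340 + (-22244 - N(k(2)))) = 1/(-728340 + (-22244 - 4*(sqrt(2)*sqrt(2))**2)) = 1/(-728340 + (-22244 - 4*2**2)) = 1/(-728340 + (-22244 - 4*4)) = 1/(-728340 + (-22244 - 1*16)) = 1/(-728340 + (-22244 - 16)) = 1/(-728340 - 22260) = 1/(-750600) = -1/750600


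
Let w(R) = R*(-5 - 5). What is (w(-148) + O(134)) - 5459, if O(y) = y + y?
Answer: -3711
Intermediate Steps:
O(y) = 2*y
w(R) = -10*R (w(R) = R*(-10) = -10*R)
(w(-148) + O(134)) - 5459 = (-10*(-148) + 2*134) - 5459 = (1480 + 268) - 5459 = 1748 - 5459 = -3711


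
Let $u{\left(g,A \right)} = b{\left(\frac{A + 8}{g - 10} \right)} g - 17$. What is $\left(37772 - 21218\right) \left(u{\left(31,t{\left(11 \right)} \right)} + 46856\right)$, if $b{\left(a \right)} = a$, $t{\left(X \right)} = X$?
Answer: $\frac{5430859744}{7} \approx 7.7584 \cdot 10^{8}$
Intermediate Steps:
$u{\left(g,A \right)} = -17 + \frac{g \left(8 + A\right)}{-10 + g}$ ($u{\left(g,A \right)} = \frac{A + 8}{g - 10} g - 17 = \frac{8 + A}{-10 + g} g - 17 = \frac{g \left(8 + A\right)}{-10 + g} - 17 = -17 + \frac{g \left(8 + A\right)}{-10 + g}$)
$\left(37772 - 21218\right) \left(u{\left(31,t{\left(11 \right)} \right)} + 46856\right) = \left(37772 - 21218\right) \left(\frac{170 - 279 + 11 \cdot 31}{-10 + 31} + 46856\right) = 16554 \left(\frac{170 - 279 + 341}{21} + 46856\right) = 16554 \left(\frac{1}{21} \cdot 232 + 46856\right) = 16554 \left(\frac{232}{21} + 46856\right) = 16554 \cdot \frac{984208}{21} = \frac{5430859744}{7}$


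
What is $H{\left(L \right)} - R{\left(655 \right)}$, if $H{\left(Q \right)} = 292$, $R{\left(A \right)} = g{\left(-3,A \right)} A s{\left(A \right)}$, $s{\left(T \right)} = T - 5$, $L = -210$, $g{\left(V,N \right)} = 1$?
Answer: $-425458$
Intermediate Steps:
$s{\left(T \right)} = -5 + T$
$R{\left(A \right)} = A \left(-5 + A\right)$ ($R{\left(A \right)} = 1 A \left(-5 + A\right) = A \left(-5 + A\right)$)
$H{\left(L \right)} - R{\left(655 \right)} = 292 - 655 \left(-5 + 655\right) = 292 - 655 \cdot 650 = 292 - 425750 = -425458$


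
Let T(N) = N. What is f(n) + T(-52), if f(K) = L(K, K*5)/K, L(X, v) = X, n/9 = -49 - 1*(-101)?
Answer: -51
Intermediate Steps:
n = 468 (n = 9*(-49 - 1*(-101)) = 9*(-49 + 101) = 9*52 = 468)
f(K) = 1 (f(K) = K/K = 1)
f(n) + T(-52) = 1 - 52 = -51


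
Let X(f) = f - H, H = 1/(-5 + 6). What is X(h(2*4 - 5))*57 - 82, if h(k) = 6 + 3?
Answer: 374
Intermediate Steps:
H = 1 (H = 1/1 = 1)
h(k) = 9
X(f) = -1 + f (X(f) = f - 1*1 = f - 1 = -1 + f)
X(h(2*4 - 5))*57 - 82 = (-1 + 9)*57 - 82 = 8*57 - 82 = 456 - 82 = 374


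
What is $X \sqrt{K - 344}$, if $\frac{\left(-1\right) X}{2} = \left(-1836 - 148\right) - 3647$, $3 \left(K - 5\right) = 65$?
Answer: $7508 i \sqrt{714} \approx 2.0062 \cdot 10^{5} i$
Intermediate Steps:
$K = \frac{80}{3}$ ($K = 5 + \frac{1}{3} \cdot 65 = 5 + \frac{65}{3} = \frac{80}{3} \approx 26.667$)
$X = 11262$ ($X = - 2 \left(\left(-1836 - 148\right) - 3647\right) = - 2 \left(-1984 - 3647\right) = \left(-2\right) \left(-5631\right) = 11262$)
$X \sqrt{K - 344} = 11262 \sqrt{\frac{80}{3} - 344} = 11262 \sqrt{- \frac{952}{3}} = 11262 \frac{2 i \sqrt{714}}{3} = 7508 i \sqrt{714}$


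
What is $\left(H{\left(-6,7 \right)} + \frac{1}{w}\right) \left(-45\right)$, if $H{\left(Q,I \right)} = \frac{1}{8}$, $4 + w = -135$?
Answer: $- \frac{5895}{1112} \approx -5.3013$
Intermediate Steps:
$w = -139$ ($w = -4 - 135 = -139$)
$H{\left(Q,I \right)} = \frac{1}{8}$
$\left(H{\left(-6,7 \right)} + \frac{1}{w}\right) \left(-45\right) = \left(\frac{1}{8} + \frac{1}{-139}\right) \left(-45\right) = \left(\frac{1}{8} - \frac{1}{139}\right) \left(-45\right) = \frac{131}{1112} \left(-45\right) = - \frac{5895}{1112}$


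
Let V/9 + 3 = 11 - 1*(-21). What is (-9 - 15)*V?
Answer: -6264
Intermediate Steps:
V = 261 (V = -27 + 9*(11 - 1*(-21)) = -27 + 9*(11 + 21) = -27 + 9*32 = -27 + 288 = 261)
(-9 - 15)*V = (-9 - 15)*261 = -24*261 = -6264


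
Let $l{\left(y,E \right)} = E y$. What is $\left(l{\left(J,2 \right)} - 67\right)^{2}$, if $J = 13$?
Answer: $1681$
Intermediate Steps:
$\left(l{\left(J,2 \right)} - 67\right)^{2} = \left(2 \cdot 13 - 67\right)^{2} = \left(26 - 67\right)^{2} = \left(-41\right)^{2} = 1681$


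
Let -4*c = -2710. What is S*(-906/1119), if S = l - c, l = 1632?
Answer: -288259/373 ≈ -772.81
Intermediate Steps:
c = 1355/2 (c = -¼*(-2710) = 1355/2 ≈ 677.50)
S = 1909/2 (S = 1632 - 1*1355/2 = 1632 - 1355/2 = 1909/2 ≈ 954.50)
S*(-906/1119) = 1909*(-906/1119)/2 = 1909*(-906*1/1119)/2 = (1909/2)*(-302/373) = -288259/373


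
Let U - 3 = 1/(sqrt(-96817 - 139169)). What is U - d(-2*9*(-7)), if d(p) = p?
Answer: -123 - I*sqrt(235986)/235986 ≈ -123.0 - 0.0020585*I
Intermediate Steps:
U = 3 - I*sqrt(235986)/235986 (U = 3 + 1/(sqrt(-96817 - 139169)) = 3 + 1/(sqrt(-235986)) = 3 + 1/(I*sqrt(235986)) = 3 - I*sqrt(235986)/235986 ≈ 3.0 - 0.0020585*I)
U - d(-2*9*(-7)) = (3 - I*sqrt(235986)/235986) - (-2*9)*(-7) = (3 - I*sqrt(235986)/235986) - (-18)*(-7) = (3 - I*sqrt(235986)/235986) - 1*126 = (3 - I*sqrt(235986)/235986) - 126 = -123 - I*sqrt(235986)/235986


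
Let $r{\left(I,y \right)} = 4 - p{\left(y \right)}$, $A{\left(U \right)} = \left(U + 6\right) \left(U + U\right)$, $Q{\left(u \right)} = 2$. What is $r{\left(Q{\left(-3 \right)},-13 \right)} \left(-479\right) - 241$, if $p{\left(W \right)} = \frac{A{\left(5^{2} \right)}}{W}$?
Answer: $- \frac{770491}{13} \approx -59269.0$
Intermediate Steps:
$A{\left(U \right)} = 2 U \left(6 + U\right)$ ($A{\left(U \right)} = \left(6 + U\right) 2 U = 2 U \left(6 + U\right)$)
$p{\left(W \right)} = \frac{1550}{W}$ ($p{\left(W \right)} = \frac{2 \cdot 5^{2} \left(6 + 5^{2}\right)}{W} = \frac{2 \cdot 25 \left(6 + 25\right)}{W} = \frac{2 \cdot 25 \cdot 31}{W} = \frac{1550}{W}$)
$r{\left(I,y \right)} = 4 - \frac{1550}{y}$
$r{\left(Q{\left(-3 \right)},-13 \right)} \left(-479\right) - 241 = \left(4 - \frac{1550}{-13}\right) \left(-479\right) - 241 = \left(4 - - \frac{1550}{13}\right) \left(-479\right) - 241 = \left(4 + \frac{1550}{13}\right) \left(-479\right) - 241 = \frac{1602}{13} \left(-479\right) - 241 = - \frac{767358}{13} - 241 = - \frac{770491}{13}$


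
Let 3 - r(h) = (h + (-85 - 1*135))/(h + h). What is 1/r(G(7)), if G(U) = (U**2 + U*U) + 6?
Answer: 52/185 ≈ 0.28108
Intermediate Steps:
G(U) = 6 + 2*U**2 (G(U) = (U**2 + U**2) + 6 = 2*U**2 + 6 = 6 + 2*U**2)
r(h) = 3 - (-220 + h)/(2*h) (r(h) = 3 - (h + (-85 - 1*135))/(h + h) = 3 - (h + (-85 - 135))/(2*h) = 3 - (h - 220)*1/(2*h) = 3 - (-220 + h)*1/(2*h) = 3 - (-220 + h)/(2*h))
1/r(G(7)) = 1/(5/2 + 110/(6 + 2*7**2)) = 1/(5/2 + 110/(6 + 2*49)) = 1/(5/2 + 110/(6 + 98)) = 1/(5/2 + 110/104) = 1/(5/2 + 110*(1/104)) = 1/(5/2 + 55/52) = 1/(185/52) = 52/185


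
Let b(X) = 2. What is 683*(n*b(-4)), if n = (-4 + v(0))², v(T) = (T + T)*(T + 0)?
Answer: 21856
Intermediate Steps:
v(T) = 2*T² (v(T) = (2*T)*T = 2*T²)
n = 16 (n = (-4 + 2*0²)² = (-4 + 2*0)² = (-4 + 0)² = (-4)² = 16)
683*(n*b(-4)) = 683*(16*2) = 683*32 = 21856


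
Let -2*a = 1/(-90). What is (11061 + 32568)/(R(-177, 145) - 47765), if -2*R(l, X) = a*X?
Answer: -3141288/3439109 ≈ -0.91340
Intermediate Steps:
a = 1/180 (a = -1/2/(-90) = -1/2*(-1/90) = 1/180 ≈ 0.0055556)
R(l, X) = -X/360
(11061 + 32568)/(R(-177, 145) - 47765) = (11061 + 32568)/(-1/360*145 - 47765) = 43629/(-29/72 - 47765) = 43629/(-3439109/72) = 43629*(-72/3439109) = -3141288/3439109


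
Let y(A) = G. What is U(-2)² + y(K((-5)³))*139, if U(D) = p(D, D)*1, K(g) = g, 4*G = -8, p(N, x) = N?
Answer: -274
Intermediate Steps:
G = -2 (G = (¼)*(-8) = -2)
y(A) = -2
U(D) = D (U(D) = D*1 = D)
U(-2)² + y(K((-5)³))*139 = (-2)² - 2*139 = 4 - 278 = -274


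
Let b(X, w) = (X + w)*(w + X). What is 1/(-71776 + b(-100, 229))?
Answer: -1/55135 ≈ -1.8137e-5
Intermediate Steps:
b(X, w) = (X + w)**2 (b(X, w) = (X + w)*(X + w) = (X + w)**2)
1/(-71776 + b(-100, 229)) = 1/(-71776 + (-100 + 229)**2) = 1/(-71776 + 129**2) = 1/(-71776 + 16641) = 1/(-55135) = -1/55135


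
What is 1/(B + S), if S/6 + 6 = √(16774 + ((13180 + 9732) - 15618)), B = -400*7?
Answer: -709/1794112 - 3*√6017/1794112 ≈ -0.00052489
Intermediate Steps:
B = -2800
S = -36 + 12*√6017 (S = -36 + 6*√(16774 + ((13180 + 9732) - 15618)) = -36 + 6*√(16774 + (22912 - 15618)) = -36 + 6*√(16774 + 7294) = -36 + 6*√24068 = -36 + 6*(2*√6017) = -36 + 12*√6017 ≈ 894.83)
1/(B + S) = 1/(-2800 + (-36 + 12*√6017)) = 1/(-2836 + 12*√6017)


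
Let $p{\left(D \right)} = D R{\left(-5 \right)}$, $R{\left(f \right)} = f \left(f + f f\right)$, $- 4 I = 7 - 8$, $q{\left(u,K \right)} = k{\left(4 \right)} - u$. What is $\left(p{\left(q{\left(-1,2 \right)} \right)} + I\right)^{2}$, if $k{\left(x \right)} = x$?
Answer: $\frac{3996001}{16} \approx 2.4975 \cdot 10^{5}$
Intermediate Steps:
$q{\left(u,K \right)} = 4 - u$
$I = \frac{1}{4}$ ($I = - \frac{7 - 8}{4} = \left(- \frac{1}{4}\right) \left(-1\right) = \frac{1}{4} \approx 0.25$)
$R{\left(f \right)} = f \left(f + f^{2}\right)$
$p{\left(D \right)} = - 100 D$ ($p{\left(D \right)} = D \left(-5\right)^{2} \left(1 - 5\right) = D 25 \left(-4\right) = D \left(-100\right) = - 100 D$)
$\left(p{\left(q{\left(-1,2 \right)} \right)} + I\right)^{2} = \left(- 100 \left(4 - -1\right) + \frac{1}{4}\right)^{2} = \left(- 100 \left(4 + 1\right) + \frac{1}{4}\right)^{2} = \left(\left(-100\right) 5 + \frac{1}{4}\right)^{2} = \left(-500 + \frac{1}{4}\right)^{2} = \left(- \frac{1999}{4}\right)^{2} = \frac{3996001}{16}$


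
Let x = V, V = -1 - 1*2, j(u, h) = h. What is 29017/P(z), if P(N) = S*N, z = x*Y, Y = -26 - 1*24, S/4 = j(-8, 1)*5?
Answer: 29017/3000 ≈ 9.6723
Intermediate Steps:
V = -3 (V = -1 - 2 = -3)
x = -3
S = 20 (S = 4*(1*5) = 4*5 = 20)
Y = -50 (Y = -26 - 24 = -50)
z = 150 (z = -3*(-50) = 150)
P(N) = 20*N
29017/P(z) = 29017/((20*150)) = 29017/3000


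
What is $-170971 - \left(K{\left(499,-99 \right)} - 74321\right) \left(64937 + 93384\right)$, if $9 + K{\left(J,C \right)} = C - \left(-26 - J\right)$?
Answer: $11700384213$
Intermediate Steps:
$K{\left(J,C \right)} = 17 + C + J$ ($K{\left(J,C \right)} = -9 - \left(-26 - C - J\right) = -9 + \left(C + \left(26 + J\right)\right) = -9 + \left(26 + C + J\right) = 17 + C + J$)
$-170971 - \left(K{\left(499,-99 \right)} - 74321\right) \left(64937 + 93384\right) = -170971 - \left(\left(17 - 99 + 499\right) - 74321\right) \left(64937 + 93384\right) = -170971 - \left(417 - 74321\right) 158321 = -170971 - \left(-73904\right) 158321 = -170971 - -11700555184 = -170971 + 11700555184 = 11700384213$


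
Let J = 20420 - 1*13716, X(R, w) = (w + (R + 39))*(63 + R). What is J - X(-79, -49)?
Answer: 5280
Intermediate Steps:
X(R, w) = (63 + R)*(39 + R + w) (X(R, w) = (w + (39 + R))*(63 + R) = (39 + R + w)*(63 + R) = (63 + R)*(39 + R + w))
J = 6704 (J = 20420 - 13716 = 6704)
J - X(-79, -49) = 6704 - (2457 + (-79)² + 63*(-49) + 102*(-79) - 79*(-49)) = 6704 - (2457 + 6241 - 3087 - 8058 + 3871) = 6704 - 1*1424 = 6704 - 1424 = 5280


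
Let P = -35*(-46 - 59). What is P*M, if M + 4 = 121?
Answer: 429975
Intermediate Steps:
M = 117 (M = -4 + 121 = 117)
P = 3675 (P = -35*(-105) = 3675)
P*M = 3675*117 = 429975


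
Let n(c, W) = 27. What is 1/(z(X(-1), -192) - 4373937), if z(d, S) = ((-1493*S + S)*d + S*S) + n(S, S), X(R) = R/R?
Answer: -1/4050582 ≈ -2.4688e-7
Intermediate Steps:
X(R) = 1
z(d, S) = 27 + S**2 - 1492*S*d (z(d, S) = ((-1493*S + S)*d + S*S) + 27 = ((-1492*S)*d + S**2) + 27 = (-1492*S*d + S**2) + 27 = (S**2 - 1492*S*d) + 27 = 27 + S**2 - 1492*S*d)
1/(z(X(-1), -192) - 4373937) = 1/((27 + (-192)**2 - 1492*(-192)*1) - 4373937) = 1/((27 + 36864 + 286464) - 4373937) = 1/(323355 - 4373937) = 1/(-4050582) = -1/4050582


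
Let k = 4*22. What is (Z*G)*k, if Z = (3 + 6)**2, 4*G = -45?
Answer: -80190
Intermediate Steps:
G = -45/4 (G = (1/4)*(-45) = -45/4 ≈ -11.250)
k = 88
Z = 81 (Z = 9**2 = 81)
(Z*G)*k = (81*(-45/4))*88 = -3645/4*88 = -80190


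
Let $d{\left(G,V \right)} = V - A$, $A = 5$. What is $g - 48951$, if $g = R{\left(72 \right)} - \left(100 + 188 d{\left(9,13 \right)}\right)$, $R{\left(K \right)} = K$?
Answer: $-50483$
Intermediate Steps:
$d{\left(G,V \right)} = -5 + V$ ($d{\left(G,V \right)} = V - 5 = -5 + V$)
$g = -1532$ ($g = 72 - \left(100 + 188 \left(-5 + 13\right)\right) = 72 - 1604 = -1532$)
$g - 48951 = -1532 - 48951 = -50483$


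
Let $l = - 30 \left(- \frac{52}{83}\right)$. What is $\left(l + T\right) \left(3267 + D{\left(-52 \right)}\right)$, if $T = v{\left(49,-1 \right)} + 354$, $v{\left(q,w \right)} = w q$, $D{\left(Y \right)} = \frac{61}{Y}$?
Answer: $\frac{4563993125}{4316} \approx 1.0575 \cdot 10^{6}$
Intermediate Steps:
$v{\left(q,w \right)} = q w$
$T = 305$ ($T = 49 \left(-1\right) + 354 = -49 + 354 = 305$)
$l = \frac{1560}{83}$ ($l = - 30 \left(\left(-52\right) \frac{1}{83}\right) = \left(-30\right) \left(- \frac{52}{83}\right) = \frac{1560}{83} \approx 18.795$)
$\left(l + T\right) \left(3267 + D{\left(-52 \right)}\right) = \left(\frac{1560}{83} + 305\right) \left(3267 + \frac{61}{-52}\right) = \frac{26875 \left(3267 + 61 \left(- \frac{1}{52}\right)\right)}{83} = \frac{26875 \left(3267 - \frac{61}{52}\right)}{83} = \frac{26875}{83} \cdot \frac{169823}{52} = \frac{4563993125}{4316}$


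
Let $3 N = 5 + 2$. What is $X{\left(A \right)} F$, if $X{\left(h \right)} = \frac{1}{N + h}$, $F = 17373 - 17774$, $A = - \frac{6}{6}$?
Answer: $- \frac{1203}{4} \approx -300.75$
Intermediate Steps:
$A = -1$ ($A = \left(-6\right) \frac{1}{6} = -1$)
$N = \frac{7}{3}$ ($N = \frac{5 + 2}{3} = \frac{1}{3} \cdot 7 = \frac{7}{3} \approx 2.3333$)
$F = -401$ ($F = 17373 - 17774 = -401$)
$X{\left(h \right)} = \frac{1}{\frac{7}{3} + h}$
$X{\left(A \right)} F = \frac{3}{7 + 3 \left(-1\right)} \left(-401\right) = \frac{3}{7 - 3} \left(-401\right) = \frac{3}{4} \left(-401\right) = - \frac{1203}{4}$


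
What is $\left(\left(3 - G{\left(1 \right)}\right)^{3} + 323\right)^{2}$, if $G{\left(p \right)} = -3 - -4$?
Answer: $109561$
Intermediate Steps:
$G{\left(p \right)} = 1$ ($G{\left(p \right)} = -3 + 4 = 1$)
$\left(\left(3 - G{\left(1 \right)}\right)^{3} + 323\right)^{2} = \left(\left(3 - 1\right)^{3} + 323\right)^{2} = \left(2^{3} + 323\right)^{2} = \left(8 + 323\right)^{2} = 331^{2} = 109561$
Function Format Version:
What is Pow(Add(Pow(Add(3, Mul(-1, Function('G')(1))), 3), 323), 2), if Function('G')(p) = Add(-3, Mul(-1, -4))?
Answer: 109561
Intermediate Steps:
Function('G')(p) = 1 (Function('G')(p) = Add(-3, 4) = 1)
Pow(Add(Pow(Add(3, Mul(-1, Function('G')(1))), 3), 323), 2) = Pow(Add(Pow(Add(3, Mul(-1, 1)), 3), 323), 2) = Pow(Add(Pow(Add(3, -1), 3), 323), 2) = Pow(Add(Pow(2, 3), 323), 2) = Pow(Add(8, 323), 2) = Pow(331, 2) = 109561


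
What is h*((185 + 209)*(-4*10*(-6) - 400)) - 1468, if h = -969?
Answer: 61084292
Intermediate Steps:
h*((185 + 209)*(-4*10*(-6) - 400)) - 1468 = -969*(185 + 209)*(-4*10*(-6) - 400) - 1468 = -381786*(-40*(-6) - 400) - 1468 = -381786*(240 - 400) - 1468 = -381786*(-160) - 1468 = -969*(-63040) - 1468 = 61085760 - 1468 = 61084292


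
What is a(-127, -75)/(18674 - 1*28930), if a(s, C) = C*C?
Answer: -5625/10256 ≈ -0.54846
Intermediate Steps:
a(s, C) = C²
a(-127, -75)/(18674 - 1*28930) = (-75)²/(18674 - 1*28930) = 5625/(18674 - 28930) = 5625/(-10256) = 5625*(-1/10256) = -5625/10256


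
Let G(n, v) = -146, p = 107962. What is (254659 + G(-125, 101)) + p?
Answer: 362475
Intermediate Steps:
(254659 + G(-125, 101)) + p = (254659 - 146) + 107962 = 254513 + 107962 = 362475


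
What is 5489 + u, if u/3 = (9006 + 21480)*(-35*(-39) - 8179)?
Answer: -623189323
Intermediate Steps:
u = -623194812 (u = 3*((9006 + 21480)*(-35*(-39) - 8179)) = 3*(30486*(1365 - 8179)) = 3*(30486*(-6814)) = 3*(-207731604) = -623194812)
5489 + u = 5489 - 623194812 = -623189323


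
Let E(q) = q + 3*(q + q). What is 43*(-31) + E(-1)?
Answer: -1340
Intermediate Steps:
E(q) = 7*q (E(q) = q + 3*(2*q) = q + 6*q = 7*q)
43*(-31) + E(-1) = 43*(-31) + 7*(-1) = -1333 - 7 = -1340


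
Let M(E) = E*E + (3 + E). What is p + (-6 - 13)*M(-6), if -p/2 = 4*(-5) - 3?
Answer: -581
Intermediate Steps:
M(E) = 3 + E + E² (M(E) = E² + (3 + E) = 3 + E + E²)
p = 46 (p = -2*(4*(-5) - 3) = -2*(-20 - 3) = -2*(-23) = 46)
p + (-6 - 13)*M(-6) = 46 + (-6 - 13)*(3 - 6 + (-6)²) = 46 - 19*(3 - 6 + 36) = 46 - 19*33 = 46 - 627 = -581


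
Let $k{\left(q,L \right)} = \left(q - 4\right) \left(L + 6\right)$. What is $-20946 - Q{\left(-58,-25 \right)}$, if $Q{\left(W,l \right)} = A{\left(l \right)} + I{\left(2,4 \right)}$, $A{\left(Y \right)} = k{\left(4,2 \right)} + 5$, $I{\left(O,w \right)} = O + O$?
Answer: $-20955$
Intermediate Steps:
$I{\left(O,w \right)} = 2 O$
$k{\left(q,L \right)} = \left(-4 + q\right) \left(6 + L\right)$
$A{\left(Y \right)} = 5$ ($A{\left(Y \right)} = \left(-24 - 8 + 6 \cdot 4 + 2 \cdot 4\right) + 5 = \left(-24 - 8 + 24 + 8\right) + 5 = 0 + 5 = 5$)
$Q{\left(W,l \right)} = 9$ ($Q{\left(W,l \right)} = 5 + 2 \cdot 2 = 5 + 4 = 9$)
$-20946 - Q{\left(-58,-25 \right)} = -20946 - 9 = -20955$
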